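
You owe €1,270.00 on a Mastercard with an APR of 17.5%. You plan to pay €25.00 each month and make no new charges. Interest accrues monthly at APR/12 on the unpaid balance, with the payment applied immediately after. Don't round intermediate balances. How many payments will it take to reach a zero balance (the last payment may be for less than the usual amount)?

94 payments

Monthly rate r = 17.5%/12 = 1.45833% = 0.0145833.
Recurrence: B ← B·(1+r) − €25.00.
Month 1: interest €18.52; balance after payment €1,263.52.
Month 2: interest €18.43; balance after payment €1,256.95.
Closed form: n = −ln(1 − rB₀/P)/ln(1+r) = −ln(0.25917)/ln(1.01458) ≈ 93.264, so the balance reaches zero during payment 94.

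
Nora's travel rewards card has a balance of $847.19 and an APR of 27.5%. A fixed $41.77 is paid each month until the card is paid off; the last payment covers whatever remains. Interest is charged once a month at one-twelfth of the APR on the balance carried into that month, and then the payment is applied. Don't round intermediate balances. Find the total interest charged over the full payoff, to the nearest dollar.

$305

Monthly rate r = 27.5%/12 = 2.29167% = 0.0229167.
Payoff takes n = ⌈−ln(1 − rB₀/P)/ln(1+r)⌉ = ⌈27.589⌉ = 28 payments; the last is $24.73.
Total paid = 27·$41.77 + $24.73 = $1,152.52.
Total interest = total paid − principal = $1,152.52 − $847.19 = $305.33.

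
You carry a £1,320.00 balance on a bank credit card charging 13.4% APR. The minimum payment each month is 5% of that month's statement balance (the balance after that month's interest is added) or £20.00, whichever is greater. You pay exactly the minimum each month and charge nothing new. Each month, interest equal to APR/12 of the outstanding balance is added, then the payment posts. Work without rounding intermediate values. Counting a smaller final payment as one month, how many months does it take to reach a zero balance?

53 months

Monthly rate r = 13.4%/12 = 1.11667% = 0.0111667.
While 5% of the post-interest balance exceeds £20.00, each month B ← (B·(1+r))·(1 − 0.05), i.e. B shrinks by the factor (1+r)·0.95 = 0.96061.
This holds for months 1–30. Entering month 31 the balance is £395.33; 5% of the post-interest balance is now below £20.00, so the flat £20.00 minimum applies from here.
From month 31 a fixed £20.00 at rate r clears £395.33 in 23 more payments. Total: 30 + 23 = 53 months.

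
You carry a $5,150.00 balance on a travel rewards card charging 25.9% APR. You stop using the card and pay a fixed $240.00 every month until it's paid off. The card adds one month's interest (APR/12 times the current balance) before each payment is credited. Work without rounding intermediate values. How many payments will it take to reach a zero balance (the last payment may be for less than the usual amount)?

30 months

Monthly rate r = 25.9%/12 = 2.15833% = 0.0215833.
Recurrence: B ← B·(1+r) − $240.00.
Month 1: interest $111.15; balance after payment $5,021.15.
Month 2: interest $108.37; balance after payment $4,889.53.
Closed form: n = −ln(1 − rB₀/P)/ln(1+r) = −ln(0.53686)/ln(1.02158) ≈ 29.129, so the balance reaches zero during payment 30.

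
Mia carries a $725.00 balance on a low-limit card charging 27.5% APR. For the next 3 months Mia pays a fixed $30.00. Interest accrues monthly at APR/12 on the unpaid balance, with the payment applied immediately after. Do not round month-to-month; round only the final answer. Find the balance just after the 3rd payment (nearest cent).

$683.92

Monthly rate r = 27.5%/12 = 2.29167% = 0.0229167.
Each month: B ← B·(1+r) − $30.00.
Month 1: interest $16.61; balance after payment $711.61.
Month 2: interest $16.31; balance after payment $697.92.
Month 3: interest $15.99; balance after payment $683.92.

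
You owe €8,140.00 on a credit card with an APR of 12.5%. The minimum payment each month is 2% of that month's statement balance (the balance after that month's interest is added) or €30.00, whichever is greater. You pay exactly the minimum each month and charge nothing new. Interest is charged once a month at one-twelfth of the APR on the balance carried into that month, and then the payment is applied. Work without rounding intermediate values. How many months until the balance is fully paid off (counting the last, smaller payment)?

Monthly rate r = 12.5%/12 = 1.04167% = 0.0104167.
While 2% of the post-interest balance exceeds €30.00, each month B ← (B·(1+r))·(1 − 0.02), i.e. B shrinks by the factor (1+r)·0.98 = 0.99021.
This holds for months 1–173. Entering month 174 the balance is €1,483.62; 2% of the post-interest balance is now below €30.00, so the flat €30.00 minimum applies from here.
From month 174 a fixed €30.00 at rate r clears €1,483.62 in 70 more payments. Total: 173 + 70 = 243 months.

243 months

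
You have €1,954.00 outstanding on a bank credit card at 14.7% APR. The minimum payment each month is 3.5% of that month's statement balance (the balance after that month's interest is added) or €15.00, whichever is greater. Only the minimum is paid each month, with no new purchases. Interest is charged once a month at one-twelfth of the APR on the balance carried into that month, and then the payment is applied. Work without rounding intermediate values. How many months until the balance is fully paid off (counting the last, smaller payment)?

Monthly rate r = 14.7%/12 = 1.225% = 0.01225.
While 3.5% of the post-interest balance exceeds €15.00, each month B ← (B·(1+r))·(1 − 0.035), i.e. B shrinks by the factor (1+r)·0.965 = 0.97682.
This holds for months 1–66. Entering month 67 the balance is €415.64; 3.5% of the post-interest balance is now below €15.00, so the flat €15.00 minimum applies from here.
From month 67 a fixed €15.00 at rate r clears €415.64 in 35 more payments. Total: 66 + 35 = 101 months.

101 months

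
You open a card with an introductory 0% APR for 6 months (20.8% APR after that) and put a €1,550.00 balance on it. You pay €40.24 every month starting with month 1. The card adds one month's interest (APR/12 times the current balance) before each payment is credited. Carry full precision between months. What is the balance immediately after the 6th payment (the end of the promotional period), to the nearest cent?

Promo months 1–6 at r₀ = 0%/12 = 0; months 7+ at r₁ = 20.8%/12 = 0.0173333.
After month 6 (no interest yet): B = €1,550.00 − 6·€40.24 = €1,308.56.

€1,308.56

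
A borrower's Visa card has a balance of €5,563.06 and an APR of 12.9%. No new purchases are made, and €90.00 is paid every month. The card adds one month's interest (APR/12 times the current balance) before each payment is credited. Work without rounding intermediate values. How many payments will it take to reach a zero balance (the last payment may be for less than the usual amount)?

103 months

Monthly rate r = 12.9%/12 = 1.075% = 0.01075.
Recurrence: B ← B·(1+r) − €90.00.
Month 1: interest €59.80; balance after payment €5,532.86.
Month 2: interest €59.48; balance after payment €5,502.34.
Closed form: n = −ln(1 − rB₀/P)/ln(1+r) = −ln(0.33552)/ln(1.01075) ≈ 102.132, so the balance reaches zero during payment 103.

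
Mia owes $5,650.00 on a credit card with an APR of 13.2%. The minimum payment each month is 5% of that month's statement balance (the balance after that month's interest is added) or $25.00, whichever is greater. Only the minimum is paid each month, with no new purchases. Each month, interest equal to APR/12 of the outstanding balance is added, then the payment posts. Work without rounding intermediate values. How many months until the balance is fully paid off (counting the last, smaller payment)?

Monthly rate r = 13.2%/12 = 1.1% = 0.011.
While 5% of the post-interest balance exceeds $25.00, each month B ← (B·(1+r))·(1 − 0.05), i.e. B shrinks by the factor (1+r)·0.95 = 0.96045.
This holds for months 1–61. Entering month 62 the balance is $481.96; 5% of the post-interest balance is now below $25.00, so the flat $25.00 minimum applies from here.
From month 62 a fixed $25.00 at rate r clears $481.96 in 22 more payments. Total: 61 + 22 = 83 months.

83 months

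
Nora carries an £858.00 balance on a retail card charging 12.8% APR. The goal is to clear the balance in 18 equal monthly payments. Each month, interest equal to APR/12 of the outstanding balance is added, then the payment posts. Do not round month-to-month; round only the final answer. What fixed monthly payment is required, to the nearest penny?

£52.64

Monthly rate r = 12.8%/12 = 1.06667% = 0.0106667.
Level-payment amortization: P = B₀·r / (1 − (1+r)^(−n)) = 858.00·0.0106667 / (1 − 1.01067^(−18)).
Denominator 1 − (1+r)^(−18) = 0.173853553.
P = 9.152 / 0.173853553 ≈ 52.64.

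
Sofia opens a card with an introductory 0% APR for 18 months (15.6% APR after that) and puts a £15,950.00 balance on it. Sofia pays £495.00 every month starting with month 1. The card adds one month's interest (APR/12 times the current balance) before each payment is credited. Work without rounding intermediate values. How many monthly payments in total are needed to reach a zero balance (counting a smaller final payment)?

34 payments

Promo months 1–18 at r₀ = 0%/12 = 0; months 19+ at r₁ = 15.6%/12 = 0.013.
After month 18 (no interest yet): B = £15,950.00 − 18·£495.00 = £7,040.00.
Then at r₁ with £495.00/mo: n₂ = −ln(1 − r₁·B/P)/ln(1+r₁) ≈ 15.83 → 16 more payments.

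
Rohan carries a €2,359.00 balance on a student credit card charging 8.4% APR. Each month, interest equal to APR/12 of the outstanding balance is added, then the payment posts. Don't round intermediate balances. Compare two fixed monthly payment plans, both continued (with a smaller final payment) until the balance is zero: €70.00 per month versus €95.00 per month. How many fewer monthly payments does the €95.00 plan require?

Monthly rate r = 8.4%/12 = 0.7% = 0.007.
At €70.00/mo: n = ⌈−ln(1 − rB₀/P)/ln(1+r)⌉ = 39 payments (last €40.03); total interest = total paid − €2,359.00 = €341.03.
At €95.00/mo: 28 payments (last €35.52); total interest €241.52.
Payments saved = 39 − 28 = 11.

11 fewer payments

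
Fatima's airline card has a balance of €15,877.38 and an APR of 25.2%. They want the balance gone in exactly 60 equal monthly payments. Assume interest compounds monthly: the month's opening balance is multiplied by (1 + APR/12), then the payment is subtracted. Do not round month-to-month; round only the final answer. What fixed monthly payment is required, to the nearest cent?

€467.89

Monthly rate r = 25.2%/12 = 2.1% = 0.021.
Level-payment amortization: P = B₀·r / (1 − (1+r)^(−n)) = 15877.38·0.021 / (1 − 1.021^(−60)).
Denominator 1 − (1+r)^(−60) = 0.712620705.
P = 333.425 / 0.712620705 ≈ 467.89.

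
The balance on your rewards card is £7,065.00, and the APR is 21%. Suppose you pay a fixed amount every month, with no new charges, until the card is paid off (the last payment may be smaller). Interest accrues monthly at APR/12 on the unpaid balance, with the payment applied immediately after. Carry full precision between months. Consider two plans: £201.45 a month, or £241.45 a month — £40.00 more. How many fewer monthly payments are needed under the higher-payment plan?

13 fewer payments

Monthly rate r = 21%/12 = 1.75% = 0.0175.
At £201.45/mo: n = ⌈−ln(1 − rB₀/P)/ln(1+r)⌉ = 55 payments (last £167.60); total interest = total paid − £7,065.00 = £3,980.90.
At £241.45/mo: 42 payments (last £87.80); total interest £2,922.25.
Payments saved = 55 − 42 = 13.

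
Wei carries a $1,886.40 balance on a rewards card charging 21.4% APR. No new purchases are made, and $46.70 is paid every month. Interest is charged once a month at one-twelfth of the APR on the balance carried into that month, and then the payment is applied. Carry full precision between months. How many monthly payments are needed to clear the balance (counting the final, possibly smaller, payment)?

Monthly rate r = 21.4%/12 = 1.78333% = 0.0178333.
Recurrence: B ← B·(1+r) − $46.70.
Month 1: interest $33.64; balance after payment $1,873.34.
Month 2: interest $33.41; balance after payment $1,860.05.
Closed form: n = −ln(1 − rB₀/P)/ln(1+r) = −ln(0.27964)/ln(1.01783) ≈ 72.089, so the balance reaches zero during payment 73.

73 payments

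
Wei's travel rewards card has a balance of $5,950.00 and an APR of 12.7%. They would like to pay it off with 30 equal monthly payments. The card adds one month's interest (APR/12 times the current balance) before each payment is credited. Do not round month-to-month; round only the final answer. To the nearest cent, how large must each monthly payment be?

Monthly rate r = 12.7%/12 = 1.05833% = 0.0105833.
Level-payment amortization: P = B₀·r / (1 − (1+r)^(−n)) = 5950.00·0.0105833 / (1 − 1.01058^(−30)).
Denominator 1 − (1+r)^(−30) = 0.270817807.
P = 62.9708 / 0.270817807 ≈ 232.52.

$232.52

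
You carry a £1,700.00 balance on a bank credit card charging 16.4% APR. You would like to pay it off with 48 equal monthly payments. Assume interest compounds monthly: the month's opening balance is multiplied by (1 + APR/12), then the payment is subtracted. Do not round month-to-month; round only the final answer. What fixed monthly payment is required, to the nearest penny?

Monthly rate r = 16.4%/12 = 1.36667% = 0.0136667.
Level-payment amortization: P = B₀·r / (1 − (1+r)^(−n)) = 1700.00·0.0136667 / (1 − 1.01367^(−48)).
Denominator 1 − (1+r)^(−48) = 0.478766813.
P = 23.2333 / 0.478766813 ≈ 48.53.

£48.53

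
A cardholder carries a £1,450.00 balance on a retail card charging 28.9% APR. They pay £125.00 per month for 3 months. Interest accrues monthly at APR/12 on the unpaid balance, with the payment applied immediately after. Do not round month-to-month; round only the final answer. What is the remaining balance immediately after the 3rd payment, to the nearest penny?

£1,173.20

Monthly rate r = 28.9%/12 = 2.40833% = 0.0240833.
Each month: B ← B·(1+r) − £125.00.
Month 1: interest £34.92; balance after payment £1,359.92.
Month 2: interest £32.75; balance after payment £1,267.67.
Month 3: interest £30.53; balance after payment £1,173.20.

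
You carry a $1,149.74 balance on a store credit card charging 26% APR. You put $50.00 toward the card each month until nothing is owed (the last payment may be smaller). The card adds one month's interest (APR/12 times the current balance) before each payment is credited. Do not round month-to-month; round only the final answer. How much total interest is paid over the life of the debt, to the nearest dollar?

Monthly rate r = 26%/12 = 2.16667% = 0.0216667.
Payoff takes n = ⌈−ln(1 − rB₀/P)/ln(1+r)⌉ = ⌈32.171⌉ = 33 payments; the last is $8.63.
Total paid = 32·$50.00 + $8.63 = $1,608.63.
Total interest = total paid − principal = $1,608.63 − $1,149.74 = $458.89.

$459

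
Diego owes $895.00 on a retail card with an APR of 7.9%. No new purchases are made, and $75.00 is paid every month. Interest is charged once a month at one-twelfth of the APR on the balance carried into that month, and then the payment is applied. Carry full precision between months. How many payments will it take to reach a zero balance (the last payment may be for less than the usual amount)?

Monthly rate r = 7.9%/12 = 0.658333% = 0.00658333.
Recurrence: B ← B·(1+r) − $75.00.
Month 1: interest $5.89; balance after payment $825.89.
Month 2: interest $5.44; balance after payment $756.33.
Closed form: n = −ln(1 − rB₀/P)/ln(1+r) = −ln(0.92144)/ln(1.00658) ≈ 12.469, so the balance reaches zero during payment 13.

13 payments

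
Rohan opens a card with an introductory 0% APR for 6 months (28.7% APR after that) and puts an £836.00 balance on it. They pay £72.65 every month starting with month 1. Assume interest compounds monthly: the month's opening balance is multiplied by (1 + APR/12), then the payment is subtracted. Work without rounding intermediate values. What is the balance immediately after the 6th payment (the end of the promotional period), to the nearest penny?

£400.10

Promo months 1–6 at r₀ = 0%/12 = 0; months 7+ at r₁ = 28.7%/12 = 0.0239167.
After month 6 (no interest yet): B = £836.00 − 6·£72.65 = £400.10.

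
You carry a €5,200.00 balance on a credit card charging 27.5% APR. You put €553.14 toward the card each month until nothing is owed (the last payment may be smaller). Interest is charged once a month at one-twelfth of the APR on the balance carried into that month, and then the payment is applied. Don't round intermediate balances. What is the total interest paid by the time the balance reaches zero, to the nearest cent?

€724.46

Monthly rate r = 27.5%/12 = 2.29167% = 0.0229167.
Payoff takes n = ⌈−ln(1 − rB₀/P)/ln(1+r)⌉ = ⌈10.708⌉ = 11 payments; the last is €393.06.
Total paid = 10·€553.14 + €393.06 = €5,924.46.
Total interest = total paid − principal = €5,924.46 − €5,200.00 = €724.46.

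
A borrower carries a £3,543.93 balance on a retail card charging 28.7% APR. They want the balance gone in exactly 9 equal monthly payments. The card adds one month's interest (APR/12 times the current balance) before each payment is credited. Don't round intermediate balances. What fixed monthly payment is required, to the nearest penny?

Monthly rate r = 28.7%/12 = 2.39167% = 0.0239167.
Level-payment amortization: P = B₀·r / (1 − (1+r)^(−n)) = 3543.93·0.0239167 / (1 − 1.02392^(−9)).
Denominator 1 − (1+r)^(−9) = 0.191614547.
P = 84.759 / 0.191614547 ≈ 442.34.

£442.34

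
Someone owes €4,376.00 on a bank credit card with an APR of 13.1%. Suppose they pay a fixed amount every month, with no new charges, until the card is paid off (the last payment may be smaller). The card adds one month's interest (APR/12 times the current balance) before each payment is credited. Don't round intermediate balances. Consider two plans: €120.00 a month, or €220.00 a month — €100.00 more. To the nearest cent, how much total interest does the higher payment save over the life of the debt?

€650.21

Monthly rate r = 13.1%/12 = 1.09167% = 0.0109167.
At €120.00/mo: n = ⌈−ln(1 − rB₀/P)/ln(1+r)⌉ = 47 payments (last €90.85); total interest = total paid − €4,376.00 = €1,234.85.
At €220.00/mo: 23 payments (last €120.64); total interest €584.64.
Interest saved = €1,234.85 − €584.64 = €650.21.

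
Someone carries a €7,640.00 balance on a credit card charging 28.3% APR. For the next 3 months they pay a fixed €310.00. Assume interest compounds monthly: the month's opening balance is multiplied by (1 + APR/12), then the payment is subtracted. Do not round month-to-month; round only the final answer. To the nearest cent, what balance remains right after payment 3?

Monthly rate r = 28.3%/12 = 2.35833% = 0.0235833.
Each month: B ← B·(1+r) − €310.00.
Month 1: interest €180.18; balance after payment €7,510.18.
Month 2: interest €177.11; balance after payment €7,377.29.
Month 3: interest €173.98; balance after payment €7,241.27.

€7,241.27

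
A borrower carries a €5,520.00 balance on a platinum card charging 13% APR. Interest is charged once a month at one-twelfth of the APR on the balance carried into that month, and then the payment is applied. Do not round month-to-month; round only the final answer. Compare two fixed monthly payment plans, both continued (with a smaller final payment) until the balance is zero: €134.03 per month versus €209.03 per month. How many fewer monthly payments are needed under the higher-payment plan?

Monthly rate r = 13%/12 = 1.08333% = 0.0108333.
At €134.03/mo: n = ⌈−ln(1 − rB₀/P)/ln(1+r)⌉ = 55 payments (last €112.56); total interest = total paid − €5,520.00 = €1,830.18.
At €209.03/mo: 32 payments (last €57.68); total interest €1,017.61.
Payments saved = 55 − 32 = 23.

23 fewer payments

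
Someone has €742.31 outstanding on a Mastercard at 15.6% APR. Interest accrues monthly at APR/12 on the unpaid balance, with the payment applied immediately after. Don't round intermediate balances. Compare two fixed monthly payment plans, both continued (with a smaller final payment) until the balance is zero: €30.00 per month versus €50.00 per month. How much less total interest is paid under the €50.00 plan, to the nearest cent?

Monthly rate r = 15.6%/12 = 1.3% = 0.013.
At €30.00/mo: n = ⌈−ln(1 − rB₀/P)/ln(1+r)⌉ = 31 payments (last €1.48); total interest = total paid − €742.31 = €159.17.
At €50.00/mo: 17 payments (last €30.17); total interest €87.86.
Interest saved = €159.17 − €87.86 = €71.31.

€71.31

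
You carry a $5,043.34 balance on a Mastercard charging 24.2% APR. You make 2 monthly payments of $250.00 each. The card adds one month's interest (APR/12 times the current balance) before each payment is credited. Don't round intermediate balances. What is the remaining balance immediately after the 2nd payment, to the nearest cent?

$4,743.76

Monthly rate r = 24.2%/12 = 2.01667% = 0.0201667.
Each month: B ← B·(1+r) − $250.00.
Month 1: interest $101.71; balance after payment $4,895.05.
Month 2: interest $98.72; balance after payment $4,743.76.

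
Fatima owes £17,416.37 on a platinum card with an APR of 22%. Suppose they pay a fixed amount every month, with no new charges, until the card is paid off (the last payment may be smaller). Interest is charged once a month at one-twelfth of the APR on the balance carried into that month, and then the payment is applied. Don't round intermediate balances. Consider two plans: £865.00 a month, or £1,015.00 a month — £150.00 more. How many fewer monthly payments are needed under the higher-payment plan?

5 fewer payments

Monthly rate r = 22%/12 = 1.83333% = 0.0183333.
At £865.00/mo: n = ⌈−ln(1 − rB₀/P)/ln(1+r)⌉ = 26 payments (last £310.23); total interest = total paid − £17,416.37 = £4,518.86.
At £1,015.00/mo: 21 payments (last £804.89); total interest £3,688.52.
Payments saved = 26 − 21 = 5.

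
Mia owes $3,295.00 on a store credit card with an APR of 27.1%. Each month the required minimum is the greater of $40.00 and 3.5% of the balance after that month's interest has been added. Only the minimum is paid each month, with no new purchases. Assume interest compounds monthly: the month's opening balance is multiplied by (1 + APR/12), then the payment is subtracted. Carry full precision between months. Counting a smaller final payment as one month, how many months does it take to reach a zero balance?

126 months

Monthly rate r = 27.1%/12 = 2.25833% = 0.0225833.
While 3.5% of the post-interest balance exceeds $40.00, each month B ← (B·(1+r))·(1 − 0.035), i.e. B shrinks by the factor (1+r)·0.965 = 0.98679.
This holds for months 1–82. Entering month 83 the balance is $1,107.62; 3.5% of the post-interest balance is now below $40.00, so the flat $40.00 minimum applies from here.
From month 83 a fixed $40.00 at rate r clears $1,107.62 in 44 more payments. Total: 82 + 44 = 126 months.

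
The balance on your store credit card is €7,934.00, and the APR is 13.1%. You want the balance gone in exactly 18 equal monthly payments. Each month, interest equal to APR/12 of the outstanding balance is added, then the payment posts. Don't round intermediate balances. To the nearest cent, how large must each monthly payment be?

€487.90

Monthly rate r = 13.1%/12 = 1.09167% = 0.0109167.
Level-payment amortization: P = B₀·r / (1 − (1+r)^(−n)) = 7934.00·0.0109167 / (1 − 1.01092^(−18)).
Denominator 1 − (1+r)^(−18) = 0.177523345.
P = 86.6128 / 0.177523345 ≈ 487.90.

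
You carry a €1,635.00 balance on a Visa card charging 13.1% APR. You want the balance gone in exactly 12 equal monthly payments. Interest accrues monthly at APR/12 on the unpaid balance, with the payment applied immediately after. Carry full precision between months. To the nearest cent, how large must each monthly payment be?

Monthly rate r = 13.1%/12 = 1.09167% = 0.0109167.
Level-payment amortization: P = B₀·r / (1 − (1+r)^(−n)) = 1635.00·0.0109167 / (1 − 1.01092^(−12)).
Denominator 1 − (1+r)^(−12) = 0.122159285.
P = 17.8487 / 0.122159285 ≈ 146.11.

€146.11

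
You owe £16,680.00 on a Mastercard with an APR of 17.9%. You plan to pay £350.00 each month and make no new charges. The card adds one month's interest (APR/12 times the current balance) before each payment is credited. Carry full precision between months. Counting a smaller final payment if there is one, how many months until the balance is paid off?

84 months

Monthly rate r = 17.9%/12 = 1.49167% = 0.0149167.
Recurrence: B ← B·(1+r) − £350.00.
Month 1: interest £248.81; balance after payment £16,578.81.
Month 2: interest £247.30; balance after payment £16,476.11.
Closed form: n = −ln(1 − rB₀/P)/ln(1+r) = −ln(0.28911)/ln(1.01492) ≈ 83.810, so the balance reaches zero during payment 84.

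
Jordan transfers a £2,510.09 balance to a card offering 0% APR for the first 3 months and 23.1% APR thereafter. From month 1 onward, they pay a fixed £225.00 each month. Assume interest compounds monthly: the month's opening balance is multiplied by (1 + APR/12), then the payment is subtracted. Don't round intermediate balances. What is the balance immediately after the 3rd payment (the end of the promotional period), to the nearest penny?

£1,835.09

Promo months 1–3 at r₀ = 0%/12 = 0; months 4+ at r₁ = 23.1%/12 = 0.01925.
After month 3 (no interest yet): B = £2,510.09 − 3·£225.00 = £1,835.09.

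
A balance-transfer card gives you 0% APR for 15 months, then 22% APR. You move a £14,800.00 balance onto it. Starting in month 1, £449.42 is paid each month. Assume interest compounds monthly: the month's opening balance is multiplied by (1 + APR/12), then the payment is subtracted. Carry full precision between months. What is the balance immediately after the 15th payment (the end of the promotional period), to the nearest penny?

Promo months 1–15 at r₀ = 0%/12 = 0; months 16+ at r₁ = 22%/12 = 0.0183333.
After month 15 (no interest yet): B = £14,800.00 − 15·£449.42 = £8,058.70.

£8,058.70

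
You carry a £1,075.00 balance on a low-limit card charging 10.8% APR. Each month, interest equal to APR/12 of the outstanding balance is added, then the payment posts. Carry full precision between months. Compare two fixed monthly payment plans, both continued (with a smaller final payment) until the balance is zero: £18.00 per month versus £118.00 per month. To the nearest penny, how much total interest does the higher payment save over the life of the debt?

Monthly rate r = 10.8%/12 = 0.9% = 0.009.
At £18.00/mo: n = ⌈−ln(1 − rB₀/P)/ln(1+r)⌉ = 87 payments (last £1.15); total interest = total paid − £1,075.00 = £474.15.
At £118.00/mo: 10 payments (last £64.81); total interest £51.81.
Interest saved = £474.15 − £51.81 = £422.34.

£422.34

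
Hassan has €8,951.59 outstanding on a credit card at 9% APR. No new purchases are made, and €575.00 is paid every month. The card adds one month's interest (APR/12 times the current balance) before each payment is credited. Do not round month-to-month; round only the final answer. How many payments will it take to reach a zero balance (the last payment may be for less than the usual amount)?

Monthly rate r = 9%/12 = 0.75% = 0.0075.
Recurrence: B ← B·(1+r) − €575.00.
Month 1: interest €67.14; balance after payment €8,443.73.
Month 2: interest €63.33; balance after payment €7,932.05.
Closed form: n = −ln(1 − rB₀/P)/ln(1+r) = −ln(0.88324)/ln(1.0075) ≈ 16.616, so the balance reaches zero during payment 17.

17 months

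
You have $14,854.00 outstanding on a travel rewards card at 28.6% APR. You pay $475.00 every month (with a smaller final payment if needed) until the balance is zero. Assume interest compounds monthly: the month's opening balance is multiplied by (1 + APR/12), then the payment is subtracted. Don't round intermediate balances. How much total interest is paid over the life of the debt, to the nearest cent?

$12,728.11

Monthly rate r = 28.6%/12 = 2.38333% = 0.0238333.
Payoff takes n = ⌈−ln(1 − rB₀/P)/ln(1+r)⌉ = ⌈58.067⌉ = 59 payments; the last is $32.11.
Total paid = 58·$475.00 + $32.11 = $27,582.11.
Total interest = total paid − principal = $27,582.11 − $14,854.00 = $12,728.11.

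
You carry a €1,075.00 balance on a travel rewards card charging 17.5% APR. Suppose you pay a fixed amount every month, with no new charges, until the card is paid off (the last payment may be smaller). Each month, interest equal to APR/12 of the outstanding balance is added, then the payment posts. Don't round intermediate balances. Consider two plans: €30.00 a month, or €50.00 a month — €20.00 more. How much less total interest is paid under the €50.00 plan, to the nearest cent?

€232.75

Monthly rate r = 17.5%/12 = 1.45833% = 0.0145833.
At €30.00/mo: n = ⌈−ln(1 − rB₀/P)/ln(1+r)⌉ = 52 payments (last €2.00); total interest = total paid − €1,075.00 = €457.00.
At €50.00/mo: 26 payments (last €49.25); total interest €224.25.
Interest saved = €457.00 − €224.25 = €232.75.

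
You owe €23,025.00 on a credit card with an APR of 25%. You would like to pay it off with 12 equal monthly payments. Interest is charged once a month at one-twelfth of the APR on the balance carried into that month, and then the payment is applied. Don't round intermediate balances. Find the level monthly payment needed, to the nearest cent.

Monthly rate r = 25%/12 = 2.08333% = 0.0208333.
Level-payment amortization: P = B₀·r / (1 − (1+r)^(−n)) = 23025.00·0.0208333 / (1 − 1.02083^(−12)).
Denominator 1 − (1+r)^(−12) = 0.219196254.
P = 479.688 / 0.219196254 ≈ 2188.39.

€2,188.39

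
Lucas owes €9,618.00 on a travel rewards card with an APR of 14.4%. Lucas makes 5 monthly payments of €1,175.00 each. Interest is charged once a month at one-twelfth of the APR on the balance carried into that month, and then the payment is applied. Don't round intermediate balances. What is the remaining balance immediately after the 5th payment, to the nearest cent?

Monthly rate r = 14.4%/12 = 1.2% = 0.012.
Each month: B ← B·(1+r) − €1,175.00.
Month 1: interest €115.42; balance after payment €8,558.42.
Month 2: interest €102.70; balance after payment €7,486.12.
Month 3: interest €89.83; balance after payment €6,400.95.
Month 4: interest €76.81; balance after payment €5,302.76.
Month 5: interest €63.63; balance after payment €4,191.39.

€4,191.39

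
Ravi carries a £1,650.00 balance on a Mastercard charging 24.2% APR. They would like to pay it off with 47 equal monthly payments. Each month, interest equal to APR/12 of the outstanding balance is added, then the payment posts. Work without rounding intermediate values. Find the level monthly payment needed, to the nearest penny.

£54.66

Monthly rate r = 24.2%/12 = 2.01667% = 0.0201667.
Level-payment amortization: P = B₀·r / (1 − (1+r)^(−n)) = 1650.00·0.0201667 / (1 − 1.02017^(−47)).
Denominator 1 − (1+r)^(−47) = 0.608747675.
P = 33.275 / 0.608747675 ≈ 54.66.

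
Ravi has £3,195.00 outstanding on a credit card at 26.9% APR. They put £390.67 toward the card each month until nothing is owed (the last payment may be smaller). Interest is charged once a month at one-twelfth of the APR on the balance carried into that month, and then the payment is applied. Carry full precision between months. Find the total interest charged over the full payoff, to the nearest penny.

£374.36

Monthly rate r = 26.9%/12 = 2.24167% = 0.0224167.
Payoff takes n = ⌈−ln(1 − rB₀/P)/ln(1+r)⌉ = ⌈9.135⌉ = 10 payments; the last is £53.33.
Total paid = 9·£390.67 + £53.33 = £3,569.36.
Total interest = total paid − principal = £3,569.36 − £3,195.00 = £374.36.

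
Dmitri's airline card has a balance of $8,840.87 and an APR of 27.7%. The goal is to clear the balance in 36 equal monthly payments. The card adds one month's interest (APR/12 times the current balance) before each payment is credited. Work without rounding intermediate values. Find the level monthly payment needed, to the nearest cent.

$364.26

Monthly rate r = 27.7%/12 = 2.30833% = 0.0230833.
Level-payment amortization: P = B₀·r / (1 − (1+r)^(−n)) = 8840.87·0.0230833 / (1 − 1.02308^(−36)).
Denominator 1 − (1+r)^(−36) = 0.560252228.
P = 204.077 / 0.560252228 ≈ 364.26.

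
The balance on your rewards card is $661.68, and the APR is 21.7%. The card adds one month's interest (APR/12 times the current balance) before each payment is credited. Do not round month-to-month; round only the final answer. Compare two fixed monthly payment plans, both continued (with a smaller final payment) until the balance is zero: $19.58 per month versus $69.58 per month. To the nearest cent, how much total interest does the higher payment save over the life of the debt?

$299.09

Monthly rate r = 21.7%/12 = 1.80833% = 0.0180833.
At $19.58/mo: n = ⌈−ln(1 − rB₀/P)/ln(1+r)⌉ = 53 payments (last $13.70); total interest = total paid − $661.68 = $370.18.
At $69.58/mo: 11 payments (last $36.97); total interest $71.09.
Interest saved = $370.18 − $71.09 = $299.09.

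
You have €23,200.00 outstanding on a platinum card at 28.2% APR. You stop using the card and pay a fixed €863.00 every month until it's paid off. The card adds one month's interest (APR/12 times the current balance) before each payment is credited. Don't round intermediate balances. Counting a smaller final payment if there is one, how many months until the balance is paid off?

Monthly rate r = 28.2%/12 = 2.35% = 0.0235.
Recurrence: B ← B·(1+r) − €863.00.
Month 1: interest €545.20; balance after payment €22,882.20.
Month 2: interest €537.73; balance after payment €22,556.93.
Closed form: n = −ln(1 − rB₀/P)/ln(1+r) = −ln(0.36825)/ln(1.0235) ≈ 43.008, so the balance reaches zero during payment 44.

44 months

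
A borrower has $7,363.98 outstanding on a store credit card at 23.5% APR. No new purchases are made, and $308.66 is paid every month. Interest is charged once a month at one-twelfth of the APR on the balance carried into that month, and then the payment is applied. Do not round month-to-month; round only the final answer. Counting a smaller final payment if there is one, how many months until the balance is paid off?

33 payments

Monthly rate r = 23.5%/12 = 1.95833% = 0.0195833.
Recurrence: B ← B·(1+r) − $308.66.
Month 1: interest $144.21; balance after payment $7,199.53.
Month 2: interest $140.99; balance after payment $7,031.86.
Closed form: n = −ln(1 − rB₀/P)/ln(1+r) = −ln(0.53278)/ln(1.01958) ≈ 32.466, so the balance reaches zero during payment 33.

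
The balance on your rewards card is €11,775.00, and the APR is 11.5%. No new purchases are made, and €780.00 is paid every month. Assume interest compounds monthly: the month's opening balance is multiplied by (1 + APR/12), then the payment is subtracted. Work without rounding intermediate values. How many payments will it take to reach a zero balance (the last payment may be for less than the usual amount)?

Monthly rate r = 11.5%/12 = 0.958333% = 0.00958333.
Recurrence: B ← B·(1+r) − €780.00.
Month 1: interest €112.84; balance after payment €11,107.84.
Month 2: interest €106.45; balance after payment €10,434.29.
Closed form: n = −ln(1 − rB₀/P)/ln(1+r) = −ln(0.85533)/ln(1.00958) ≈ 16.384, so the balance reaches zero during payment 17.

17 payments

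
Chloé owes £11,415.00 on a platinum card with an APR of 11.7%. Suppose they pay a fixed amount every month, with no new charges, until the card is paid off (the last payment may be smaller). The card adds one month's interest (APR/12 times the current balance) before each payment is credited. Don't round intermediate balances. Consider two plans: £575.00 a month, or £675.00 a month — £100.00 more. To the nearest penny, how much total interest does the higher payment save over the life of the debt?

Monthly rate r = 11.7%/12 = 0.975% = 0.00975.
At £575.00/mo: n = ⌈−ln(1 − rB₀/P)/ln(1+r)⌉ = 23 payments (last £98.95); total interest = total paid − £11,415.00 = £1,333.95.
At £675.00/mo: 19 payments (last £385.78); total interest £1,120.78.
Interest saved = £1,333.95 − £1,120.78 = £213.17.

£213.17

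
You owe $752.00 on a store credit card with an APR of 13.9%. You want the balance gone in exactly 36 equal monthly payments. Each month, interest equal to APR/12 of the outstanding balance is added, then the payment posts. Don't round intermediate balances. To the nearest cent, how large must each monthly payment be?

Monthly rate r = 13.9%/12 = 1.15833% = 0.0115833.
Level-payment amortization: P = B₀·r / (1 − (1+r)^(−n)) = 752.00·0.0115833 / (1 − 1.01158^(−36)).
Denominator 1 − (1+r)^(−36) = 0.339397753.
P = 8.71067 / 0.339397753 ≈ 25.67.

$25.67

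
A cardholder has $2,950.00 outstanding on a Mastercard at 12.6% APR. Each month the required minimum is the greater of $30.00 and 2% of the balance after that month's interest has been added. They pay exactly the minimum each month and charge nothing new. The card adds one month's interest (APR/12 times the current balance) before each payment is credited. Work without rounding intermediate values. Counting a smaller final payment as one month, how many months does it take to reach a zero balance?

Monthly rate r = 12.6%/12 = 1.05% = 0.0105.
While 2% of the post-interest balance exceeds $30.00, each month B ← (B·(1+r))·(1 − 0.02), i.e. B shrinks by the factor (1+r)·0.98 = 0.99029.
This holds for months 1–71. Entering month 72 the balance is $1,475.54; 2% of the post-interest balance is now below $30.00, so the flat $30.00 minimum applies from here.
From month 72 a fixed $30.00 at rate r clears $1,475.54 in 70 more payments. Total: 71 + 70 = 141 months.

141 months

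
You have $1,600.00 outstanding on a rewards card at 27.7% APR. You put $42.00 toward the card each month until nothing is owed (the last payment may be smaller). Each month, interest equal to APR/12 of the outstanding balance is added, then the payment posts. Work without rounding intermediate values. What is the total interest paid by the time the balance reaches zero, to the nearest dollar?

$2,293

Monthly rate r = 27.7%/12 = 2.30833% = 0.0230833.
Payoff takes n = ⌈−ln(1 − rB₀/P)/ln(1+r)⌉ = ⌈92.677⌉ = 93 payments; the last is $28.56.
Total paid = 92·$42.00 + $28.56 = $3,892.56.
Total interest = total paid − principal = $3,892.56 − $1,600.00 = $2,292.56.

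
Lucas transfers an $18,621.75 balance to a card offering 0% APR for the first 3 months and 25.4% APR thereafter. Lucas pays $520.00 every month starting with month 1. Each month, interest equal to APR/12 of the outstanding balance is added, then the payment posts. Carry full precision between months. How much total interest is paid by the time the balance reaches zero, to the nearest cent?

Promo months 1–3 at r₀ = 0%/12 = 0; months 4+ at r₁ = 25.4%/12 = 0.0211667.
After month 3 (no interest yet): B = $18,621.75 − 3·$520.00 = $17,061.75.
Then at r₁ with $520.00/mo: n₂ = −ln(1 − r₁·B/P)/ln(1+r₁) ≈ 56.61 → 57 more payments.
Total paid = 59·$520.00 + $320.18 = $31,000.18; interest = $31,000.18 − $18,621.75 = $12,378.43.

$12,378.43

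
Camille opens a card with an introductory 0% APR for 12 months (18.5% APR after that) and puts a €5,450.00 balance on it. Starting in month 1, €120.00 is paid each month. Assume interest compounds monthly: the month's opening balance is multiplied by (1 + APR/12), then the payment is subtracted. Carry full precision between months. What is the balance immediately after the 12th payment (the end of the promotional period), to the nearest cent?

Promo months 1–12 at r₀ = 0%/12 = 0; months 13+ at r₁ = 18.5%/12 = 0.0154167.
After month 12 (no interest yet): B = €5,450.00 − 12·€120.00 = €4,010.00.

€4,010.00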